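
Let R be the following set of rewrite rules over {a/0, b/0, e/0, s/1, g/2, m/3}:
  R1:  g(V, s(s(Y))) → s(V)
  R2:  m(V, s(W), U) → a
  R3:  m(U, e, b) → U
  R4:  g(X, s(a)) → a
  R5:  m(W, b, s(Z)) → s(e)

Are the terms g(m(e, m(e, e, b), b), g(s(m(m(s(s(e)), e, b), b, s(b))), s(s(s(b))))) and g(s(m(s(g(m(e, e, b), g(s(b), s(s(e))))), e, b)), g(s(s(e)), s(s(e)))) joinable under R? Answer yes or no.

no — NF(t₁) = s(e), NF(t₂) = s(s(s(s(e))))

Reduce t₁ = g(m(e, m(e, e, b), b), g(s(m(m(s(s(e)), e, b), b, s(b))), s(s(s(b))))):
1. g(m(e, m(e, e, b), b), g(s(m(m(s(s(e)), e, b), b, s(b))), s(s(s(b)))))  →  g(m(e, e, b), g(s(m(m(s(s(e)), e, b), b, s(b))), s(s(s(b)))))   [R3 at 1.2]
2. g(m(e, e, b), g(s(m(m(s(s(e)), e, b), b, s(b))), s(s(s(b)))))  →  g(e, g(s(m(m(s(s(e)), e, b), b, s(b))), s(s(s(b)))))   [R3 at 1]
3. g(e, g(s(m(m(s(s(e)), e, b), b, s(b))), s(s(s(b)))))  →  g(e, s(s(m(m(s(s(e)), e, b), b, s(b)))))   [R1 at 2]
4. g(e, s(s(m(m(s(s(e)), e, b), b, s(b)))))  →  s(e)   [R1 at ε]

Reduce t₂ = g(s(m(s(g(m(e, e, b), g(s(b), s(s(e))))), e, b)), g(s(s(e)), s(s(e)))):
1. g(s(m(s(g(m(e, e, b), g(s(b), s(s(e))))), e, b)), g(s(s(e)), s(s(e))))  →  g(s(s(g(m(e, e, b), g(s(b), s(s(e)))))), g(s(s(e)), s(s(e))))   [R3 at 1.1]
2. g(s(s(g(m(e, e, b), g(s(b), s(s(e)))))), g(s(s(e)), s(s(e))))  →  g(s(s(g(e, g(s(b), s(s(e)))))), g(s(s(e)), s(s(e))))   [R3 at 1.1.1.1]
3. g(s(s(g(e, g(s(b), s(s(e)))))), g(s(s(e)), s(s(e))))  →  g(s(s(g(e, s(s(b))))), g(s(s(e)), s(s(e))))   [R1 at 1.1.1.2]
4. g(s(s(g(e, s(s(b))))), g(s(s(e)), s(s(e))))  →  g(s(s(s(e))), g(s(s(e)), s(s(e))))   [R1 at 1.1.1]
5. g(s(s(s(e))), g(s(s(e)), s(s(e))))  →  g(s(s(s(e))), s(s(s(e))))   [R1 at 2]
6. g(s(s(s(e))), s(s(s(e))))  →  s(s(s(s(e))))   [R1 at ε]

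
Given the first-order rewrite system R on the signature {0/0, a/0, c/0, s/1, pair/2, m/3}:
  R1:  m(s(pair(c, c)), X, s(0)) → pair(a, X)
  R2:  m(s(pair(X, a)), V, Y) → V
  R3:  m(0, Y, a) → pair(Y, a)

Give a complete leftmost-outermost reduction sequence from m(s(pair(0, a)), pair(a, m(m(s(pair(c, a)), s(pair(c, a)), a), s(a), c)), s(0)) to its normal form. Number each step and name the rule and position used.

1. m(s(pair(0, a)), pair(a, m(m(s(pair(c, a)), s(pair(c, a)), a), s(a), c)), s(0))  →  pair(a, m(m(s(pair(c, a)), s(pair(c, a)), a), s(a), c))   [R2 at ε]
2. pair(a, m(m(s(pair(c, a)), s(pair(c, a)), a), s(a), c))  →  pair(a, m(s(pair(c, a)), s(a), c))   [R2 at 2.1]
3. pair(a, m(s(pair(c, a)), s(a), c))  →  pair(a, s(a))   [R2 at 2]

pair(a, s(a))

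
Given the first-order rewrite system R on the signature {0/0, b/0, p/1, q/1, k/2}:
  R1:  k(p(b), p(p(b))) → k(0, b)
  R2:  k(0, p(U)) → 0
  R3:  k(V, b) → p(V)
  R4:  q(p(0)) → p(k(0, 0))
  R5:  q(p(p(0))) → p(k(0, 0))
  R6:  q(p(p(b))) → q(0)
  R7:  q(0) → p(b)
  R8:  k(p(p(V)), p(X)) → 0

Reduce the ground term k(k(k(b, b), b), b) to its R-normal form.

p(p(p(b)))

1. k(k(k(b, b), b), b)  →  p(k(k(b, b), b))   [R3 at ε]
2. p(k(k(b, b), b))  →  p(p(k(b, b)))   [R3 at 1]
3. p(p(k(b, b)))  →  p(p(p(b)))   [R3 at 1.1]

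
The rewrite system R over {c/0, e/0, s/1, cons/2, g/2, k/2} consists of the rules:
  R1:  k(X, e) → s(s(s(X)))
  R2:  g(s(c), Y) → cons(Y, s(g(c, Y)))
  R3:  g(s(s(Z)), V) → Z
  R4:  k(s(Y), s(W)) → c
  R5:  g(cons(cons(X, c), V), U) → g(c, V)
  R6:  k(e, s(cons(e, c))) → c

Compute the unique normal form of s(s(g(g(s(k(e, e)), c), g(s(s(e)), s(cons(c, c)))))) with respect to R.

s(s(e))

1. s(s(g(g(s(k(e, e)), c), g(s(s(e)), s(cons(c, c))))))  →  s(s(g(g(s(s(s(s(e)))), c), g(s(s(e)), s(cons(c, c))))))   [R1 at 1.1.1.1.1]
2. s(s(g(g(s(s(s(s(e)))), c), g(s(s(e)), s(cons(c, c))))))  →  s(s(g(s(s(e)), g(s(s(e)), s(cons(c, c))))))   [R3 at 1.1.1]
3. s(s(g(s(s(e)), g(s(s(e)), s(cons(c, c))))))  →  s(s(e))   [R3 at 1.1]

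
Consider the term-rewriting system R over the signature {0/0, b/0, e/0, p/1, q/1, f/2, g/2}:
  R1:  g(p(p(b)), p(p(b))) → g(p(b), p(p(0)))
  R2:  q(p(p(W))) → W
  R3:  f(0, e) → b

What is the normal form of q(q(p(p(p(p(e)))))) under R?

1. q(q(p(p(p(p(e))))))  →  q(p(p(e)))   [R2 at 1]
2. q(p(p(e)))  →  e   [R2 at ε]

e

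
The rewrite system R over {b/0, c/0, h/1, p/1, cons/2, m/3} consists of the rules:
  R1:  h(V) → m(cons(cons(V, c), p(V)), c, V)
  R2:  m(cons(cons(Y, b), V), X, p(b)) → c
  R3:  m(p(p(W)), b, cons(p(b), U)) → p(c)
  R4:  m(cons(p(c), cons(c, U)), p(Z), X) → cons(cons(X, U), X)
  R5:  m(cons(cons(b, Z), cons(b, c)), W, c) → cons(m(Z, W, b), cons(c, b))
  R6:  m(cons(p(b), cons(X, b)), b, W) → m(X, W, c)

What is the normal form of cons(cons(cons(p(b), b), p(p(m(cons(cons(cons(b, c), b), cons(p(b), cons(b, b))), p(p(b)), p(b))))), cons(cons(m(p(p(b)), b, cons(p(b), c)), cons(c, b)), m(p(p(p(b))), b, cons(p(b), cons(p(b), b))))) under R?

cons(cons(cons(p(b), b), p(p(c))), cons(cons(p(c), cons(c, b)), p(c)))

1. cons(cons(cons(p(b), b), p(p(m(cons(cons(cons(b, c), b), cons(p(b), cons(b, b))), p(p(b)), p(b))))), cons(cons(m(p(p(b)), b, cons(p(b), c)), cons(c, b)), m(p(p(p(b))), b, cons(p(b), cons(p(b), b)))))  →  cons(cons(cons(p(b), b), p(p(c))), cons(cons(m(p(p(b)), b, cons(p(b), c)), cons(c, b)), m(p(p(p(b))), b, cons(p(b), cons(p(b), b)))))   [R2 at 1.2.1.1]
2. cons(cons(cons(p(b), b), p(p(c))), cons(cons(m(p(p(b)), b, cons(p(b), c)), cons(c, b)), m(p(p(p(b))), b, cons(p(b), cons(p(b), b)))))  →  cons(cons(cons(p(b), b), p(p(c))), cons(cons(p(c), cons(c, b)), m(p(p(p(b))), b, cons(p(b), cons(p(b), b)))))   [R3 at 2.1.1]
3. cons(cons(cons(p(b), b), p(p(c))), cons(cons(p(c), cons(c, b)), m(p(p(p(b))), b, cons(p(b), cons(p(b), b)))))  →  cons(cons(cons(p(b), b), p(p(c))), cons(cons(p(c), cons(c, b)), p(c)))   [R3 at 2.2]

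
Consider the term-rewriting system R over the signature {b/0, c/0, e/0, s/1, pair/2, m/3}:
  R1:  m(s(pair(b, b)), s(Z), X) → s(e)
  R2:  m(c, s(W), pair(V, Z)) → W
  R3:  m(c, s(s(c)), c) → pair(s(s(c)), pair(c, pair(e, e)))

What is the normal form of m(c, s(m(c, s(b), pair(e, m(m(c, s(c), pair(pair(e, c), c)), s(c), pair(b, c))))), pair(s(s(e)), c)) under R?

b

1. m(c, s(m(c, s(b), pair(e, m(m(c, s(c), pair(pair(e, c), c)), s(c), pair(b, c))))), pair(s(s(e)), c))  →  m(c, s(b), pair(e, m(m(c, s(c), pair(pair(e, c), c)), s(c), pair(b, c))))   [R2 at ε]
2. m(c, s(b), pair(e, m(m(c, s(c), pair(pair(e, c), c)), s(c), pair(b, c))))  →  b   [R2 at ε]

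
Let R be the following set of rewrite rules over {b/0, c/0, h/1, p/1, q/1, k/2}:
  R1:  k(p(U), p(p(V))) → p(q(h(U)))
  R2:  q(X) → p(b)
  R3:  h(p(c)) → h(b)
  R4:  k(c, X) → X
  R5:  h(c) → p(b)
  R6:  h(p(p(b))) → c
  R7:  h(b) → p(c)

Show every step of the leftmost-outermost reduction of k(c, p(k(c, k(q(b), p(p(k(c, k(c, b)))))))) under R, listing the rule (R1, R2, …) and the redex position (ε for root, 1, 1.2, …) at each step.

1. k(c, p(k(c, k(q(b), p(p(k(c, k(c, b))))))))  →  p(k(c, k(q(b), p(p(k(c, k(c, b)))))))   [R4 at ε]
2. p(k(c, k(q(b), p(p(k(c, k(c, b)))))))  →  p(k(q(b), p(p(k(c, k(c, b))))))   [R4 at 1]
3. p(k(q(b), p(p(k(c, k(c, b))))))  →  p(k(p(b), p(p(k(c, k(c, b))))))   [R2 at 1.1]
4. p(k(p(b), p(p(k(c, k(c, b))))))  →  p(p(q(h(b))))   [R1 at 1]
5. p(p(q(h(b))))  →  p(p(p(b)))   [R2 at 1.1]

p(p(p(b)))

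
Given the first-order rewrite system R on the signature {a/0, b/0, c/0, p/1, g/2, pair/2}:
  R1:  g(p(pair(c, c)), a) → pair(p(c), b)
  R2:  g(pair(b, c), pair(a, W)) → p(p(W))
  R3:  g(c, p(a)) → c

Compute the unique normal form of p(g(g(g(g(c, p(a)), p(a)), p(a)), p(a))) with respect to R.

p(c)

1. p(g(g(g(g(c, p(a)), p(a)), p(a)), p(a)))  →  p(g(g(g(c, p(a)), p(a)), p(a)))   [R3 at 1.1.1.1]
2. p(g(g(g(c, p(a)), p(a)), p(a)))  →  p(g(g(c, p(a)), p(a)))   [R3 at 1.1.1]
3. p(g(g(c, p(a)), p(a)))  →  p(g(c, p(a)))   [R3 at 1.1]
4. p(g(c, p(a)))  →  p(c)   [R3 at 1]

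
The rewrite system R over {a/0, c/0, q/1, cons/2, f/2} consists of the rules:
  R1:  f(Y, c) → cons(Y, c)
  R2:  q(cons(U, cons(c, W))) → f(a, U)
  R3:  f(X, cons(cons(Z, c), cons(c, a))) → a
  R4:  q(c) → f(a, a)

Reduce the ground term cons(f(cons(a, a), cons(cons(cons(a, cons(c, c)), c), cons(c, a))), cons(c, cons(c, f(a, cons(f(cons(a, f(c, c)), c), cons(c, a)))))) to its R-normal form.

1. cons(f(cons(a, a), cons(cons(cons(a, cons(c, c)), c), cons(c, a))), cons(c, cons(c, f(a, cons(f(cons(a, f(c, c)), c), cons(c, a))))))  →  cons(a, cons(c, cons(c, f(a, cons(f(cons(a, f(c, c)), c), cons(c, a))))))   [R3 at 1]
2. cons(a, cons(c, cons(c, f(a, cons(f(cons(a, f(c, c)), c), cons(c, a))))))  →  cons(a, cons(c, cons(c, f(a, cons(cons(cons(a, f(c, c)), c), cons(c, a))))))   [R1 at 2.2.2.2.1]
3. cons(a, cons(c, cons(c, f(a, cons(cons(cons(a, f(c, c)), c), cons(c, a))))))  →  cons(a, cons(c, cons(c, a)))   [R3 at 2.2.2]

cons(a, cons(c, cons(c, a)))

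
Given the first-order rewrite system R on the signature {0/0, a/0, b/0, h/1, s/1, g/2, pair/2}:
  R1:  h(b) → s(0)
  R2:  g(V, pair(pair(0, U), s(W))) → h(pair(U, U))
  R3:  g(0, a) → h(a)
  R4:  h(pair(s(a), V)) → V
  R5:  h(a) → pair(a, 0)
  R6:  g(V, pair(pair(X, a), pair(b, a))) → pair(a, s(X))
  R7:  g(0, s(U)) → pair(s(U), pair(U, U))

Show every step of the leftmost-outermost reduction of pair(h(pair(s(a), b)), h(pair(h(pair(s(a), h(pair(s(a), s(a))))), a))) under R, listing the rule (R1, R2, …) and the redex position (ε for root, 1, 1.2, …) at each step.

1. pair(h(pair(s(a), b)), h(pair(h(pair(s(a), h(pair(s(a), s(a))))), a)))  →  pair(b, h(pair(h(pair(s(a), h(pair(s(a), s(a))))), a)))   [R4 at 1]
2. pair(b, h(pair(h(pair(s(a), h(pair(s(a), s(a))))), a)))  →  pair(b, h(pair(h(pair(s(a), s(a))), a)))   [R4 at 2.1.1]
3. pair(b, h(pair(h(pair(s(a), s(a))), a)))  →  pair(b, h(pair(s(a), a)))   [R4 at 2.1.1]
4. pair(b, h(pair(s(a), a)))  →  pair(b, a)   [R4 at 2]

pair(b, a)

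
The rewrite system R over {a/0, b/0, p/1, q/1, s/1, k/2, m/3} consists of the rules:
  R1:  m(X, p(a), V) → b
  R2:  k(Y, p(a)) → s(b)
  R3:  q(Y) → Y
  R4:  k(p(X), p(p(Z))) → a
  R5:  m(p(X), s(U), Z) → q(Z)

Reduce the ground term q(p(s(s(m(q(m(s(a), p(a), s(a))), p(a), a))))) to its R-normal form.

1. q(p(s(s(m(q(m(s(a), p(a), s(a))), p(a), a)))))  →  p(s(s(m(q(m(s(a), p(a), s(a))), p(a), a))))   [R3 at ε]
2. p(s(s(m(q(m(s(a), p(a), s(a))), p(a), a))))  →  p(s(s(b)))   [R1 at 1.1.1]

p(s(s(b)))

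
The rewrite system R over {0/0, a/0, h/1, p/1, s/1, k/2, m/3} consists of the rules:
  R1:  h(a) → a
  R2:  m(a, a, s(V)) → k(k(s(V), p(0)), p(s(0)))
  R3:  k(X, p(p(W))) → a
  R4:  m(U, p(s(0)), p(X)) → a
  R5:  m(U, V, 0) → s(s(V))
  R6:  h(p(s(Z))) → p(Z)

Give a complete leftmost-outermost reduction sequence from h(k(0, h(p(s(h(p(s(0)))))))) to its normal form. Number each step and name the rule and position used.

a

1. h(k(0, h(p(s(h(p(s(0))))))))  →  h(k(0, p(h(p(s(0))))))   [R6 at 1.2]
2. h(k(0, p(h(p(s(0))))))  →  h(k(0, p(p(0))))   [R6 at 1.2.1]
3. h(k(0, p(p(0))))  →  h(a)   [R3 at 1]
4. h(a)  →  a   [R1 at ε]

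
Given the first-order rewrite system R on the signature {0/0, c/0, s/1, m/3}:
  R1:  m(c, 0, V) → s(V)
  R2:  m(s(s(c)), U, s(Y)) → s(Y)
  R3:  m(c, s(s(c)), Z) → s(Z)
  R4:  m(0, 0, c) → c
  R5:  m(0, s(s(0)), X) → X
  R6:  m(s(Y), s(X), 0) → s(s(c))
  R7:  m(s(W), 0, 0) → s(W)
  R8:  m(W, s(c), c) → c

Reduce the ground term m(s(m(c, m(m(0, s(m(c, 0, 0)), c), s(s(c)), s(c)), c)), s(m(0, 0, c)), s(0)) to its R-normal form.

s(0)

1. m(s(m(c, m(m(0, s(m(c, 0, 0)), c), s(s(c)), s(c)), c)), s(m(0, 0, c)), s(0))  →  m(s(m(c, m(m(0, s(s(0)), c), s(s(c)), s(c)), c)), s(m(0, 0, c)), s(0))   [R1 at 1.1.2.1.2.1]
2. m(s(m(c, m(m(0, s(s(0)), c), s(s(c)), s(c)), c)), s(m(0, 0, c)), s(0))  →  m(s(m(c, m(c, s(s(c)), s(c)), c)), s(m(0, 0, c)), s(0))   [R5 at 1.1.2.1]
3. m(s(m(c, m(c, s(s(c)), s(c)), c)), s(m(0, 0, c)), s(0))  →  m(s(m(c, s(s(c)), c)), s(m(0, 0, c)), s(0))   [R3 at 1.1.2]
4. m(s(m(c, s(s(c)), c)), s(m(0, 0, c)), s(0))  →  m(s(s(c)), s(m(0, 0, c)), s(0))   [R3 at 1.1]
5. m(s(s(c)), s(m(0, 0, c)), s(0))  →  s(0)   [R2 at ε]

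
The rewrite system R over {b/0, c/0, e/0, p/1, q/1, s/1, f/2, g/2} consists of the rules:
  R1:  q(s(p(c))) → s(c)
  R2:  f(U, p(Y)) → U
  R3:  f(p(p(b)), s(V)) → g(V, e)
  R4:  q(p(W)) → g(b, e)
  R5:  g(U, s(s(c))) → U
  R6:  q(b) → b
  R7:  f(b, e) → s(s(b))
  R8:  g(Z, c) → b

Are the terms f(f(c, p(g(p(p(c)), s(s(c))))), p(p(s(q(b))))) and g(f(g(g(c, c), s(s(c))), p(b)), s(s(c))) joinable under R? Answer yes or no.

no — NF(t₁) = c, NF(t₂) = b

Reduce t₁ = f(f(c, p(g(p(p(c)), s(s(c))))), p(p(s(q(b))))):
1. f(f(c, p(g(p(p(c)), s(s(c))))), p(p(s(q(b)))))  →  f(c, p(g(p(p(c)), s(s(c)))))   [R2 at ε]
2. f(c, p(g(p(p(c)), s(s(c)))))  →  c   [R2 at ε]

Reduce t₂ = g(f(g(g(c, c), s(s(c))), p(b)), s(s(c))):
1. g(f(g(g(c, c), s(s(c))), p(b)), s(s(c)))  →  f(g(g(c, c), s(s(c))), p(b))   [R5 at ε]
2. f(g(g(c, c), s(s(c))), p(b))  →  g(g(c, c), s(s(c)))   [R2 at ε]
3. g(g(c, c), s(s(c)))  →  g(c, c)   [R5 at ε]
4. g(c, c)  →  b   [R8 at ε]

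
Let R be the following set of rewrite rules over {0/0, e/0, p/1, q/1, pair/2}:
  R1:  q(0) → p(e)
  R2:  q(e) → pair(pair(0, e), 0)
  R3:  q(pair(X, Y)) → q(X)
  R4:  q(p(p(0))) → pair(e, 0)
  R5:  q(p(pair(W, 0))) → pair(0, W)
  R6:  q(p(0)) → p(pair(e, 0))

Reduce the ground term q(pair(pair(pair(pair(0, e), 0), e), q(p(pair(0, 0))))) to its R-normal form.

1. q(pair(pair(pair(pair(0, e), 0), e), q(p(pair(0, 0)))))  →  q(pair(pair(pair(0, e), 0), e))   [R3 at ε]
2. q(pair(pair(pair(0, e), 0), e))  →  q(pair(pair(0, e), 0))   [R3 at ε]
3. q(pair(pair(0, e), 0))  →  q(pair(0, e))   [R3 at ε]
4. q(pair(0, e))  →  q(0)   [R3 at ε]
5. q(0)  →  p(e)   [R1 at ε]

p(e)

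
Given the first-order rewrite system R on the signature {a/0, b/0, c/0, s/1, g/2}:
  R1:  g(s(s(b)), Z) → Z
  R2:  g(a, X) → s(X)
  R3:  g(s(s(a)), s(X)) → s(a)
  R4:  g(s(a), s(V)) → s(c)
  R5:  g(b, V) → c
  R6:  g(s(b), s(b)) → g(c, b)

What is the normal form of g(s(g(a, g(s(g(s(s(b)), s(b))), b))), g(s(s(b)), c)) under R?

1. g(s(g(a, g(s(g(s(s(b)), s(b))), b))), g(s(s(b)), c))  →  g(s(s(g(s(g(s(s(b)), s(b))), b))), g(s(s(b)), c))   [R2 at 1.1]
2. g(s(s(g(s(g(s(s(b)), s(b))), b))), g(s(s(b)), c))  →  g(s(s(g(s(s(b)), b))), g(s(s(b)), c))   [R1 at 1.1.1.1.1]
3. g(s(s(g(s(s(b)), b))), g(s(s(b)), c))  →  g(s(s(b)), g(s(s(b)), c))   [R1 at 1.1.1]
4. g(s(s(b)), g(s(s(b)), c))  →  g(s(s(b)), c)   [R1 at ε]
5. g(s(s(b)), c)  →  c   [R1 at ε]

c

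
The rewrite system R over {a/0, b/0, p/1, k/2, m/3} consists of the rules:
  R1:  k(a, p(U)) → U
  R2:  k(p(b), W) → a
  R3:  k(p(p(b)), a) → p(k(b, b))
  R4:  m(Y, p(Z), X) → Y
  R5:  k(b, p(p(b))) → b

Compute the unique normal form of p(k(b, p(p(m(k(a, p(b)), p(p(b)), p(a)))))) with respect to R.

p(b)

1. p(k(b, p(p(m(k(a, p(b)), p(p(b)), p(a))))))  →  p(k(b, p(p(k(a, p(b))))))   [R4 at 1.2.1.1]
2. p(k(b, p(p(k(a, p(b))))))  →  p(k(b, p(p(b))))   [R1 at 1.2.1.1]
3. p(k(b, p(p(b))))  →  p(b)   [R5 at 1]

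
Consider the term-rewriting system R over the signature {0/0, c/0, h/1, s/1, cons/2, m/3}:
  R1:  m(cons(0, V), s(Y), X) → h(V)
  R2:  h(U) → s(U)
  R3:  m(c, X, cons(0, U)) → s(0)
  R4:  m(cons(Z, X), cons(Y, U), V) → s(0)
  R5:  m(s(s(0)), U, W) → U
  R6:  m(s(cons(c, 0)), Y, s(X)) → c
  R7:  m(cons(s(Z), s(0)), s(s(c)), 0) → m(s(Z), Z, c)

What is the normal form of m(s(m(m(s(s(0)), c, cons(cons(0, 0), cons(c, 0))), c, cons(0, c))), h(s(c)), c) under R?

1. m(s(m(m(s(s(0)), c, cons(cons(0, 0), cons(c, 0))), c, cons(0, c))), h(s(c)), c)  →  m(s(m(c, c, cons(0, c))), h(s(c)), c)   [R5 at 1.1.1]
2. m(s(m(c, c, cons(0, c))), h(s(c)), c)  →  m(s(s(0)), h(s(c)), c)   [R3 at 1.1]
3. m(s(s(0)), h(s(c)), c)  →  h(s(c))   [R5 at ε]
4. h(s(c))  →  s(s(c))   [R2 at ε]

s(s(c))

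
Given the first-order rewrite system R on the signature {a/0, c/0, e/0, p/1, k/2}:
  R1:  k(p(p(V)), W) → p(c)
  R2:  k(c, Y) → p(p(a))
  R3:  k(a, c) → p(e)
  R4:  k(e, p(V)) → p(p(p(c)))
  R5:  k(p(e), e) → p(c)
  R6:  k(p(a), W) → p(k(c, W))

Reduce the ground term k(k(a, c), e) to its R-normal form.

1. k(k(a, c), e)  →  k(p(e), e)   [R3 at 1]
2. k(p(e), e)  →  p(c)   [R5 at ε]

p(c)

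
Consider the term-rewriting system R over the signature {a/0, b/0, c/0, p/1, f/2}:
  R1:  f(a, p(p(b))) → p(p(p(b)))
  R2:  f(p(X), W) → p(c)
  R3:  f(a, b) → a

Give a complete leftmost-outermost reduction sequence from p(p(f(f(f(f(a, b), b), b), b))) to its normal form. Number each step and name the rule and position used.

1. p(p(f(f(f(f(a, b), b), b), b)))  →  p(p(f(f(f(a, b), b), b)))   [R3 at 1.1.1.1.1]
2. p(p(f(f(f(a, b), b), b)))  →  p(p(f(f(a, b), b)))   [R3 at 1.1.1.1]
3. p(p(f(f(a, b), b)))  →  p(p(f(a, b)))   [R3 at 1.1.1]
4. p(p(f(a, b)))  →  p(p(a))   [R3 at 1.1]

p(p(a))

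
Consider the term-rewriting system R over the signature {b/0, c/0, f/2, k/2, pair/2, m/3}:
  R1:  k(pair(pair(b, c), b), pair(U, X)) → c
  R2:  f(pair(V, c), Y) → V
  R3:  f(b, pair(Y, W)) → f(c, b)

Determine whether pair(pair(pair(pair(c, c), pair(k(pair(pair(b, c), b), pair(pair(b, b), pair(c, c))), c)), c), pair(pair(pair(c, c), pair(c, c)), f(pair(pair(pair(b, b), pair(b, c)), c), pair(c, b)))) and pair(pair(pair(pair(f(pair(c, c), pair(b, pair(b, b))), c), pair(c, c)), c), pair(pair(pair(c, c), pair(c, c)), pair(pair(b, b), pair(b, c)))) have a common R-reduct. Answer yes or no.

yes — NF(t₁) = pair(pair(pair(pair(c, c), pair(c, c)), c), pair(pair(pair(c, c), pair(c, c)), pair(pair(b, b), pair(b, c)))), NF(t₂) = pair(pair(pair(pair(c, c), pair(c, c)), c), pair(pair(pair(c, c), pair(c, c)), pair(pair(b, b), pair(b, c))))

Reduce t₁ = pair(pair(pair(pair(c, c), pair(k(pair(pair(b, c), b), pair(pair(b, b), pair(c, c))), c)), c), pair(pair(pair(c, c), pair(c, c)), f(pair(pair(pair(b, b), pair(b, c)), c), pair(c, b)))):
1. pair(pair(pair(pair(c, c), pair(k(pair(pair(b, c), b), pair(pair(b, b), pair(c, c))), c)), c), pair(pair(pair(c, c), pair(c, c)), f(pair(pair(pair(b, b), pair(b, c)), c), pair(c, b))))  →  pair(pair(pair(pair(c, c), pair(c, c)), c), pair(pair(pair(c, c), pair(c, c)), f(pair(pair(pair(b, b), pair(b, c)), c), pair(c, b))))   [R1 at 1.1.2.1]
2. pair(pair(pair(pair(c, c), pair(c, c)), c), pair(pair(pair(c, c), pair(c, c)), f(pair(pair(pair(b, b), pair(b, c)), c), pair(c, b))))  →  pair(pair(pair(pair(c, c), pair(c, c)), c), pair(pair(pair(c, c), pair(c, c)), pair(pair(b, b), pair(b, c))))   [R2 at 2.2]

Reduce t₂ = pair(pair(pair(pair(f(pair(c, c), pair(b, pair(b, b))), c), pair(c, c)), c), pair(pair(pair(c, c), pair(c, c)), pair(pair(b, b), pair(b, c)))):
1. pair(pair(pair(pair(f(pair(c, c), pair(b, pair(b, b))), c), pair(c, c)), c), pair(pair(pair(c, c), pair(c, c)), pair(pair(b, b), pair(b, c))))  →  pair(pair(pair(pair(c, c), pair(c, c)), c), pair(pair(pair(c, c), pair(c, c)), pair(pair(b, b), pair(b, c))))   [R2 at 1.1.1.1]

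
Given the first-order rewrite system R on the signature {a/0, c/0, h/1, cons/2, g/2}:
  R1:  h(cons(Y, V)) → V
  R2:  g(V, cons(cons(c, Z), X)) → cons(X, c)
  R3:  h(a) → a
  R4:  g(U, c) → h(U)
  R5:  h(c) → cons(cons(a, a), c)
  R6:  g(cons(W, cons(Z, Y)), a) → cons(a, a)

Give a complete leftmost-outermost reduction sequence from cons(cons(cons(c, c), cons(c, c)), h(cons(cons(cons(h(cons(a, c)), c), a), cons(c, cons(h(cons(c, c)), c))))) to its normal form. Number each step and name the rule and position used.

cons(cons(cons(c, c), cons(c, c)), cons(c, cons(c, c)))

1. cons(cons(cons(c, c), cons(c, c)), h(cons(cons(cons(h(cons(a, c)), c), a), cons(c, cons(h(cons(c, c)), c)))))  →  cons(cons(cons(c, c), cons(c, c)), cons(c, cons(h(cons(c, c)), c)))   [R1 at 2]
2. cons(cons(cons(c, c), cons(c, c)), cons(c, cons(h(cons(c, c)), c)))  →  cons(cons(cons(c, c), cons(c, c)), cons(c, cons(c, c)))   [R1 at 2.2.1]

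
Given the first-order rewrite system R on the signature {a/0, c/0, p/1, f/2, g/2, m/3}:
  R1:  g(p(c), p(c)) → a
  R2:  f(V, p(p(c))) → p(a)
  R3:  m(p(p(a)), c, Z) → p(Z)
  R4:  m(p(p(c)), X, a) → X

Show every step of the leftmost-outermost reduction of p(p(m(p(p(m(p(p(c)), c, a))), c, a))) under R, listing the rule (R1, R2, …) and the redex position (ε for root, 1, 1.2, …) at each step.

p(p(c))

1. p(p(m(p(p(m(p(p(c)), c, a))), c, a)))  →  p(p(m(p(p(c)), c, a)))   [R4 at 1.1.1.1.1]
2. p(p(m(p(p(c)), c, a)))  →  p(p(c))   [R4 at 1.1]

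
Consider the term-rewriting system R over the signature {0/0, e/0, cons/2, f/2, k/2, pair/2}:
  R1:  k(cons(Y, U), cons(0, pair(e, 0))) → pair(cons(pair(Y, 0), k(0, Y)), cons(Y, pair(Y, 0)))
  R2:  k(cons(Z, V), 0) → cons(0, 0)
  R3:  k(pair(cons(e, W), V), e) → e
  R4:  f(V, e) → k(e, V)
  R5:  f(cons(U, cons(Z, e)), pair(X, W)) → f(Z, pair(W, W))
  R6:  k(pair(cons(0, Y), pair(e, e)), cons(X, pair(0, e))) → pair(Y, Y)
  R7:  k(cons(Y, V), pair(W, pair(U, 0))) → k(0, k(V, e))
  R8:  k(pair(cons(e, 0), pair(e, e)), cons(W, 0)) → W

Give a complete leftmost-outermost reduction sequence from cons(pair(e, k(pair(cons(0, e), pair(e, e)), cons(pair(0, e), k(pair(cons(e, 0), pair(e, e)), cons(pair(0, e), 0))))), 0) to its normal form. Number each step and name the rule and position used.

cons(pair(e, pair(e, e)), 0)

1. cons(pair(e, k(pair(cons(0, e), pair(e, e)), cons(pair(0, e), k(pair(cons(e, 0), pair(e, e)), cons(pair(0, e), 0))))), 0)  →  cons(pair(e, k(pair(cons(0, e), pair(e, e)), cons(pair(0, e), pair(0, e)))), 0)   [R8 at 1.2.2.2]
2. cons(pair(e, k(pair(cons(0, e), pair(e, e)), cons(pair(0, e), pair(0, e)))), 0)  →  cons(pair(e, pair(e, e)), 0)   [R6 at 1.2]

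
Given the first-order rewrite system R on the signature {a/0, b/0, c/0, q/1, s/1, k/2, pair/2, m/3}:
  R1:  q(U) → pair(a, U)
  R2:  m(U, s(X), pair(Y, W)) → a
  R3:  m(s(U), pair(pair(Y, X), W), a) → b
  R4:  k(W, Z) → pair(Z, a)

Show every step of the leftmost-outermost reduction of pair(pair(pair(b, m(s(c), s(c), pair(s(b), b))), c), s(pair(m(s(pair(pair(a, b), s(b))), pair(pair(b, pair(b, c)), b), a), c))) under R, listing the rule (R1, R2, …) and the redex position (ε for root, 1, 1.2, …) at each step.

1. pair(pair(pair(b, m(s(c), s(c), pair(s(b), b))), c), s(pair(m(s(pair(pair(a, b), s(b))), pair(pair(b, pair(b, c)), b), a), c)))  →  pair(pair(pair(b, a), c), s(pair(m(s(pair(pair(a, b), s(b))), pair(pair(b, pair(b, c)), b), a), c)))   [R2 at 1.1.2]
2. pair(pair(pair(b, a), c), s(pair(m(s(pair(pair(a, b), s(b))), pair(pair(b, pair(b, c)), b), a), c)))  →  pair(pair(pair(b, a), c), s(pair(b, c)))   [R3 at 2.1.1]

pair(pair(pair(b, a), c), s(pair(b, c)))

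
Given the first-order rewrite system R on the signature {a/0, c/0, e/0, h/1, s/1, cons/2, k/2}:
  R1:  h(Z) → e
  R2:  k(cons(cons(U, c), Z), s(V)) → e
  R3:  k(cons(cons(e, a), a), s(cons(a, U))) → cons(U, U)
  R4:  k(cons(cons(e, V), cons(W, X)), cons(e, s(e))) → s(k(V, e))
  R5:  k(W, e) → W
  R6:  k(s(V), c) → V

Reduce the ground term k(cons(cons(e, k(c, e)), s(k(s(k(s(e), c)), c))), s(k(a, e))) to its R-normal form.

1. k(cons(cons(e, k(c, e)), s(k(s(k(s(e), c)), c))), s(k(a, e)))  →  k(cons(cons(e, c), s(k(s(k(s(e), c)), c))), s(k(a, e)))   [R5 at 1.1.2]
2. k(cons(cons(e, c), s(k(s(k(s(e), c)), c))), s(k(a, e)))  →  e   [R2 at ε]

e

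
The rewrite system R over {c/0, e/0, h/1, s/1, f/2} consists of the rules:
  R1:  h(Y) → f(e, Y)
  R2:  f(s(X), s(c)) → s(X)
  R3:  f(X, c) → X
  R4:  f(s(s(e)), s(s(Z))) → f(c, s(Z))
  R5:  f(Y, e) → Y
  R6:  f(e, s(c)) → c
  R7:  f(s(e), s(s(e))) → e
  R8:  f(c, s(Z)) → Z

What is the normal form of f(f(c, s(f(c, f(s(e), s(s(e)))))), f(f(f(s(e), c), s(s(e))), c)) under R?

1. f(f(c, s(f(c, f(s(e), s(s(e)))))), f(f(f(s(e), c), s(s(e))), c))  →  f(f(c, f(s(e), s(s(e)))), f(f(f(s(e), c), s(s(e))), c))   [R8 at 1]
2. f(f(c, f(s(e), s(s(e)))), f(f(f(s(e), c), s(s(e))), c))  →  f(f(c, e), f(f(f(s(e), c), s(s(e))), c))   [R7 at 1.2]
3. f(f(c, e), f(f(f(s(e), c), s(s(e))), c))  →  f(c, f(f(f(s(e), c), s(s(e))), c))   [R5 at 1]
4. f(c, f(f(f(s(e), c), s(s(e))), c))  →  f(c, f(f(s(e), c), s(s(e))))   [R3 at 2]
5. f(c, f(f(s(e), c), s(s(e))))  →  f(c, f(s(e), s(s(e))))   [R3 at 2.1]
6. f(c, f(s(e), s(s(e))))  →  f(c, e)   [R7 at 2]
7. f(c, e)  →  c   [R5 at ε]

c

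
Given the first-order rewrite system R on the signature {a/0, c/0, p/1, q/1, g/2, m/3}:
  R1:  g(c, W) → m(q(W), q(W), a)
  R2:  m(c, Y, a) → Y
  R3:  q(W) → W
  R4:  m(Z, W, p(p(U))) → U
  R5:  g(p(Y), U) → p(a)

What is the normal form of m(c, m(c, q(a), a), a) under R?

1. m(c, m(c, q(a), a), a)  →  m(c, q(a), a)   [R2 at ε]
2. m(c, q(a), a)  →  q(a)   [R2 at ε]
3. q(a)  →  a   [R3 at ε]

a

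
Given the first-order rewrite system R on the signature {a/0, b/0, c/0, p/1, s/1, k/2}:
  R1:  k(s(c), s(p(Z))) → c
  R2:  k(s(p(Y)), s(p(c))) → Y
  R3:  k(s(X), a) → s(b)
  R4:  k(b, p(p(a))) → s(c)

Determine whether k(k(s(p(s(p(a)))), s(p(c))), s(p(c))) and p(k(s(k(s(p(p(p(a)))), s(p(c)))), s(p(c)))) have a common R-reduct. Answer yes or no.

Reduce t₁ = k(k(s(p(s(p(a)))), s(p(c))), s(p(c))):
1. k(k(s(p(s(p(a)))), s(p(c))), s(p(c)))  →  k(s(p(a)), s(p(c)))   [R2 at 1]
2. k(s(p(a)), s(p(c)))  →  a   [R2 at ε]

Reduce t₂ = p(k(s(k(s(p(p(p(a)))), s(p(c)))), s(p(c)))):
1. p(k(s(k(s(p(p(p(a)))), s(p(c)))), s(p(c))))  →  p(k(s(p(p(a))), s(p(c))))   [R2 at 1.1.1]
2. p(k(s(p(p(a))), s(p(c))))  →  p(p(a))   [R2 at 1]

no — NF(t₁) = a, NF(t₂) = p(p(a))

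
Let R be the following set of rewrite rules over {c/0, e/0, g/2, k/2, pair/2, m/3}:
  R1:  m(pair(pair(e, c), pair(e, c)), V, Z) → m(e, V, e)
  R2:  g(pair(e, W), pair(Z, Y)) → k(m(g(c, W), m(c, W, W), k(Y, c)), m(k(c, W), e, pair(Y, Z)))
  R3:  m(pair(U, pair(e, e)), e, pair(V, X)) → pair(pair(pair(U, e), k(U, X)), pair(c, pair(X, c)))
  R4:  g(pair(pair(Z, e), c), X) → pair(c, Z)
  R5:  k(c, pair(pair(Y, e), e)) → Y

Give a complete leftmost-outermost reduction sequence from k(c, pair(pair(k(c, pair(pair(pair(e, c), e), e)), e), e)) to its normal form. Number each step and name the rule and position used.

1. k(c, pair(pair(k(c, pair(pair(pair(e, c), e), e)), e), e))  →  k(c, pair(pair(pair(e, c), e), e))   [R5 at ε]
2. k(c, pair(pair(pair(e, c), e), e))  →  pair(e, c)   [R5 at ε]

pair(e, c)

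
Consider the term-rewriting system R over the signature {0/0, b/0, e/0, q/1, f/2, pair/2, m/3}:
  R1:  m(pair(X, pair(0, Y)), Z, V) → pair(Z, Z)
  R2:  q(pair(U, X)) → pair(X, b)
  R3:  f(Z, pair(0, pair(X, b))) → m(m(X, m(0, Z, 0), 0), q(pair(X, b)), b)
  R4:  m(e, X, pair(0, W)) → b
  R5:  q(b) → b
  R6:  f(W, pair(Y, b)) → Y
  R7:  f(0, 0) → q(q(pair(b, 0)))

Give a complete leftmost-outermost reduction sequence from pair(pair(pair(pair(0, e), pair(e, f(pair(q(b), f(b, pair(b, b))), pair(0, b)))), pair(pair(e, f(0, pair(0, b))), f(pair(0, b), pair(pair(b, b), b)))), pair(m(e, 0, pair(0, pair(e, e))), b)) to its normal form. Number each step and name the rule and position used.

1. pair(pair(pair(pair(0, e), pair(e, f(pair(q(b), f(b, pair(b, b))), pair(0, b)))), pair(pair(e, f(0, pair(0, b))), f(pair(0, b), pair(pair(b, b), b)))), pair(m(e, 0, pair(0, pair(e, e))), b))  →  pair(pair(pair(pair(0, e), pair(e, 0)), pair(pair(e, f(0, pair(0, b))), f(pair(0, b), pair(pair(b, b), b)))), pair(m(e, 0, pair(0, pair(e, e))), b))   [R6 at 1.1.2.2]
2. pair(pair(pair(pair(0, e), pair(e, 0)), pair(pair(e, f(0, pair(0, b))), f(pair(0, b), pair(pair(b, b), b)))), pair(m(e, 0, pair(0, pair(e, e))), b))  →  pair(pair(pair(pair(0, e), pair(e, 0)), pair(pair(e, 0), f(pair(0, b), pair(pair(b, b), b)))), pair(m(e, 0, pair(0, pair(e, e))), b))   [R6 at 1.2.1.2]
3. pair(pair(pair(pair(0, e), pair(e, 0)), pair(pair(e, 0), f(pair(0, b), pair(pair(b, b), b)))), pair(m(e, 0, pair(0, pair(e, e))), b))  →  pair(pair(pair(pair(0, e), pair(e, 0)), pair(pair(e, 0), pair(b, b))), pair(m(e, 0, pair(0, pair(e, e))), b))   [R6 at 1.2.2]
4. pair(pair(pair(pair(0, e), pair(e, 0)), pair(pair(e, 0), pair(b, b))), pair(m(e, 0, pair(0, pair(e, e))), b))  →  pair(pair(pair(pair(0, e), pair(e, 0)), pair(pair(e, 0), pair(b, b))), pair(b, b))   [R4 at 2.1]

pair(pair(pair(pair(0, e), pair(e, 0)), pair(pair(e, 0), pair(b, b))), pair(b, b))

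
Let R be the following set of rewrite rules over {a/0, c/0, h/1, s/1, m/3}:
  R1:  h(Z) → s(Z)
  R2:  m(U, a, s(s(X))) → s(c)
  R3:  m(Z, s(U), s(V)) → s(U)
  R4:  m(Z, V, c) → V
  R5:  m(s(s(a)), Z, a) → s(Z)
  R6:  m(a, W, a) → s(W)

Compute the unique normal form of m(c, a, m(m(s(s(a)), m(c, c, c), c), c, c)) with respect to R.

1. m(c, a, m(m(s(s(a)), m(c, c, c), c), c, c))  →  m(c, a, c)   [R4 at 3]
2. m(c, a, c)  →  a   [R4 at ε]

a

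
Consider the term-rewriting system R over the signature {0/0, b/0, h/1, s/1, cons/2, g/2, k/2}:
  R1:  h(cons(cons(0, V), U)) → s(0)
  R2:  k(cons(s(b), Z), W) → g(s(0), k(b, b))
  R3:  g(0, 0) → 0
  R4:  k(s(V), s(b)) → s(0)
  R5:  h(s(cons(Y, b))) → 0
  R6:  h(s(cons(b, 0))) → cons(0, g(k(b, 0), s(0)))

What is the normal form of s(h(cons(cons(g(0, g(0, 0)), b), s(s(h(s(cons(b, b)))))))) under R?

1. s(h(cons(cons(g(0, g(0, 0)), b), s(s(h(s(cons(b, b))))))))  →  s(h(cons(cons(g(0, 0), b), s(s(h(s(cons(b, b))))))))   [R3 at 1.1.1.1.2]
2. s(h(cons(cons(g(0, 0), b), s(s(h(s(cons(b, b))))))))  →  s(h(cons(cons(0, b), s(s(h(s(cons(b, b))))))))   [R3 at 1.1.1.1]
3. s(h(cons(cons(0, b), s(s(h(s(cons(b, b))))))))  →  s(s(0))   [R1 at 1]

s(s(0))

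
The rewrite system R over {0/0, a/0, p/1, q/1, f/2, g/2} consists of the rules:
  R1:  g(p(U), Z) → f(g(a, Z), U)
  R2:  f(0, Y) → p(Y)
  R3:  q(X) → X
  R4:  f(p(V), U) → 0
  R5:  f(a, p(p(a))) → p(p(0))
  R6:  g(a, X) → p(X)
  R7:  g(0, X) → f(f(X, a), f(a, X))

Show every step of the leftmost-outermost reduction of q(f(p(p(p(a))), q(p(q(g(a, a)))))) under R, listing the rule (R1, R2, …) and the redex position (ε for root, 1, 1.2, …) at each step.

1. q(f(p(p(p(a))), q(p(q(g(a, a))))))  →  f(p(p(p(a))), q(p(q(g(a, a)))))   [R3 at ε]
2. f(p(p(p(a))), q(p(q(g(a, a)))))  →  0   [R4 at ε]

0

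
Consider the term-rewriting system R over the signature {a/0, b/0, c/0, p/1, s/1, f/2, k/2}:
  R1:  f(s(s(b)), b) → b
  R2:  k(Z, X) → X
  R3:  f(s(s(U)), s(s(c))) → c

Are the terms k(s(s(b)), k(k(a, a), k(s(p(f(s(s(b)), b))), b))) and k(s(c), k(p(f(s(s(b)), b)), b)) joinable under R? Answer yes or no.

Reduce t₁ = k(s(s(b)), k(k(a, a), k(s(p(f(s(s(b)), b))), b))):
1. k(s(s(b)), k(k(a, a), k(s(p(f(s(s(b)), b))), b)))  →  k(k(a, a), k(s(p(f(s(s(b)), b))), b))   [R2 at ε]
2. k(k(a, a), k(s(p(f(s(s(b)), b))), b))  →  k(s(p(f(s(s(b)), b))), b)   [R2 at ε]
3. k(s(p(f(s(s(b)), b))), b)  →  b   [R2 at ε]

Reduce t₂ = k(s(c), k(p(f(s(s(b)), b)), b)):
1. k(s(c), k(p(f(s(s(b)), b)), b))  →  k(p(f(s(s(b)), b)), b)   [R2 at ε]
2. k(p(f(s(s(b)), b)), b)  →  b   [R2 at ε]

yes — NF(t₁) = b, NF(t₂) = b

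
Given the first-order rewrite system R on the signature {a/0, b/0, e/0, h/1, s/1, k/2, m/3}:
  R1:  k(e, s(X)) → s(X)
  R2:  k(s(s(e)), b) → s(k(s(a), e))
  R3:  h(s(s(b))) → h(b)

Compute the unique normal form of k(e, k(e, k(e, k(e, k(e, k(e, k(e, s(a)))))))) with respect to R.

1. k(e, k(e, k(e, k(e, k(e, k(e, k(e, s(a))))))))  →  k(e, k(e, k(e, k(e, k(e, k(e, s(a)))))))   [R1 at 2.2.2.2.2.2]
2. k(e, k(e, k(e, k(e, k(e, k(e, s(a)))))))  →  k(e, k(e, k(e, k(e, k(e, s(a))))))   [R1 at 2.2.2.2.2]
3. k(e, k(e, k(e, k(e, k(e, s(a))))))  →  k(e, k(e, k(e, k(e, s(a)))))   [R1 at 2.2.2.2]
4. k(e, k(e, k(e, k(e, s(a)))))  →  k(e, k(e, k(e, s(a))))   [R1 at 2.2.2]
5. k(e, k(e, k(e, s(a))))  →  k(e, k(e, s(a)))   [R1 at 2.2]
6. k(e, k(e, s(a)))  →  k(e, s(a))   [R1 at 2]
7. k(e, s(a))  →  s(a)   [R1 at ε]

s(a)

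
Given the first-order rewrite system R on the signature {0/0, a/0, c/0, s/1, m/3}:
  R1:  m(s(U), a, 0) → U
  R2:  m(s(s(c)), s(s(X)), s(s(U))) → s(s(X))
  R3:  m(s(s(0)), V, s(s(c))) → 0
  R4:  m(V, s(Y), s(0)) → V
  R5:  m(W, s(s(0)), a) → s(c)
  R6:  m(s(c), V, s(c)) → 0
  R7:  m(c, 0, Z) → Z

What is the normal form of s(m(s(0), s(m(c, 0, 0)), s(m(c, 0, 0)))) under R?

s(s(0))

1. s(m(s(0), s(m(c, 0, 0)), s(m(c, 0, 0))))  →  s(m(s(0), s(0), s(m(c, 0, 0))))   [R7 at 1.2.1]
2. s(m(s(0), s(0), s(m(c, 0, 0))))  →  s(m(s(0), s(0), s(0)))   [R7 at 1.3.1]
3. s(m(s(0), s(0), s(0)))  →  s(s(0))   [R4 at 1]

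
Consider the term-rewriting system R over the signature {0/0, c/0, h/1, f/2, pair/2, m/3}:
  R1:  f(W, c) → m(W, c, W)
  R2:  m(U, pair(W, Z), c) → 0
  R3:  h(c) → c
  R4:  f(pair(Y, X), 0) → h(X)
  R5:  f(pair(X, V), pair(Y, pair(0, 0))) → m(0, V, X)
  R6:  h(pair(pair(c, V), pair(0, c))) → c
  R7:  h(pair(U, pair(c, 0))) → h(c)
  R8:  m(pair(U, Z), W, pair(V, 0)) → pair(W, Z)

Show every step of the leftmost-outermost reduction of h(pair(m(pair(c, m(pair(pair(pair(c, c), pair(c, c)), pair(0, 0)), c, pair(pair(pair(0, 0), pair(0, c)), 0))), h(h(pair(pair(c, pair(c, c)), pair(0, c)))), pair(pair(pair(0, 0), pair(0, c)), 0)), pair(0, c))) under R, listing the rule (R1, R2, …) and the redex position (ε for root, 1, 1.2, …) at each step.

1. h(pair(m(pair(c, m(pair(pair(pair(c, c), pair(c, c)), pair(0, 0)), c, pair(pair(pair(0, 0), pair(0, c)), 0))), h(h(pair(pair(c, pair(c, c)), pair(0, c)))), pair(pair(pair(0, 0), pair(0, c)), 0)), pair(0, c)))  →  h(pair(pair(h(h(pair(pair(c, pair(c, c)), pair(0, c)))), m(pair(pair(pair(c, c), pair(c, c)), pair(0, 0)), c, pair(pair(pair(0, 0), pair(0, c)), 0))), pair(0, c)))   [R8 at 1.1]
2. h(pair(pair(h(h(pair(pair(c, pair(c, c)), pair(0, c)))), m(pair(pair(pair(c, c), pair(c, c)), pair(0, 0)), c, pair(pair(pair(0, 0), pair(0, c)), 0))), pair(0, c)))  →  h(pair(pair(h(c), m(pair(pair(pair(c, c), pair(c, c)), pair(0, 0)), c, pair(pair(pair(0, 0), pair(0, c)), 0))), pair(0, c)))   [R6 at 1.1.1.1]
3. h(pair(pair(h(c), m(pair(pair(pair(c, c), pair(c, c)), pair(0, 0)), c, pair(pair(pair(0, 0), pair(0, c)), 0))), pair(0, c)))  →  h(pair(pair(c, m(pair(pair(pair(c, c), pair(c, c)), pair(0, 0)), c, pair(pair(pair(0, 0), pair(0, c)), 0))), pair(0, c)))   [R3 at 1.1.1]
4. h(pair(pair(c, m(pair(pair(pair(c, c), pair(c, c)), pair(0, 0)), c, pair(pair(pair(0, 0), pair(0, c)), 0))), pair(0, c)))  →  c   [R6 at ε]

c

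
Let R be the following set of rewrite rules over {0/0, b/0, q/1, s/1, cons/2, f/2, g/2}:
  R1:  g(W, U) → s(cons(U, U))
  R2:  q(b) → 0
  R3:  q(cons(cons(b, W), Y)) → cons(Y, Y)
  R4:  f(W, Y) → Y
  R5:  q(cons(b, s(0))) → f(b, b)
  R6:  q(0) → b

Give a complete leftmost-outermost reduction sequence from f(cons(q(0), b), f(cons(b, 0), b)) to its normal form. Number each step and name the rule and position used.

1. f(cons(q(0), b), f(cons(b, 0), b))  →  f(cons(b, 0), b)   [R4 at ε]
2. f(cons(b, 0), b)  →  b   [R4 at ε]

b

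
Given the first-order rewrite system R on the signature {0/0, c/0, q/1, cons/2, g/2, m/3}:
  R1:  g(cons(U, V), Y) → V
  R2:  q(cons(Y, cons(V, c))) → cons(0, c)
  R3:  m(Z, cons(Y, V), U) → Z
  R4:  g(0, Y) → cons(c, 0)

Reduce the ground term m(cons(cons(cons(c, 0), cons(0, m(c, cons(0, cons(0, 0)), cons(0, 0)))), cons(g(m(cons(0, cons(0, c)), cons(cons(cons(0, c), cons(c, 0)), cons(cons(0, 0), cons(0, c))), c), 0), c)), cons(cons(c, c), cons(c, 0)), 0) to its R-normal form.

1. m(cons(cons(cons(c, 0), cons(0, m(c, cons(0, cons(0, 0)), cons(0, 0)))), cons(g(m(cons(0, cons(0, c)), cons(cons(cons(0, c), cons(c, 0)), cons(cons(0, 0), cons(0, c))), c), 0), c)), cons(cons(c, c), cons(c, 0)), 0)  →  cons(cons(cons(c, 0), cons(0, m(c, cons(0, cons(0, 0)), cons(0, 0)))), cons(g(m(cons(0, cons(0, c)), cons(cons(cons(0, c), cons(c, 0)), cons(cons(0, 0), cons(0, c))), c), 0), c))   [R3 at ε]
2. cons(cons(cons(c, 0), cons(0, m(c, cons(0, cons(0, 0)), cons(0, 0)))), cons(g(m(cons(0, cons(0, c)), cons(cons(cons(0, c), cons(c, 0)), cons(cons(0, 0), cons(0, c))), c), 0), c))  →  cons(cons(cons(c, 0), cons(0, c)), cons(g(m(cons(0, cons(0, c)), cons(cons(cons(0, c), cons(c, 0)), cons(cons(0, 0), cons(0, c))), c), 0), c))   [R3 at 1.2.2]
3. cons(cons(cons(c, 0), cons(0, c)), cons(g(m(cons(0, cons(0, c)), cons(cons(cons(0, c), cons(c, 0)), cons(cons(0, 0), cons(0, c))), c), 0), c))  →  cons(cons(cons(c, 0), cons(0, c)), cons(g(cons(0, cons(0, c)), 0), c))   [R3 at 2.1.1]
4. cons(cons(cons(c, 0), cons(0, c)), cons(g(cons(0, cons(0, c)), 0), c))  →  cons(cons(cons(c, 0), cons(0, c)), cons(cons(0, c), c))   [R1 at 2.1]

cons(cons(cons(c, 0), cons(0, c)), cons(cons(0, c), c))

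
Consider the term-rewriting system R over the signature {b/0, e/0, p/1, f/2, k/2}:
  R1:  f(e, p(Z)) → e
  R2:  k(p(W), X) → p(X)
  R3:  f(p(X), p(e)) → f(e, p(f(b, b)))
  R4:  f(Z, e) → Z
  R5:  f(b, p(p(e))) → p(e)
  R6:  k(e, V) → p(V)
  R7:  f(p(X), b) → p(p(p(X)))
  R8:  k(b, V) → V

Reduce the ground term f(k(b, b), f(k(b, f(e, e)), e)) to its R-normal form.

b

1. f(k(b, b), f(k(b, f(e, e)), e))  →  f(b, f(k(b, f(e, e)), e))   [R8 at 1]
2. f(b, f(k(b, f(e, e)), e))  →  f(b, k(b, f(e, e)))   [R4 at 2]
3. f(b, k(b, f(e, e)))  →  f(b, f(e, e))   [R8 at 2]
4. f(b, f(e, e))  →  f(b, e)   [R4 at 2]
5. f(b, e)  →  b   [R4 at ε]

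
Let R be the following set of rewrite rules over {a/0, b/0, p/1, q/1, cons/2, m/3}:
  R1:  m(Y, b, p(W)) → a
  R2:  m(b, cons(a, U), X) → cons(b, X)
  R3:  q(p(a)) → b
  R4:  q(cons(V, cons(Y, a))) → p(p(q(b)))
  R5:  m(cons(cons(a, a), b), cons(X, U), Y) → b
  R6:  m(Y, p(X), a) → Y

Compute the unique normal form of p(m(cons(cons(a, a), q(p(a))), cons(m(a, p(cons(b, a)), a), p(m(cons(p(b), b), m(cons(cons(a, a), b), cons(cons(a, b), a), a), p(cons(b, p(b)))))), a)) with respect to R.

1. p(m(cons(cons(a, a), q(p(a))), cons(m(a, p(cons(b, a)), a), p(m(cons(p(b), b), m(cons(cons(a, a), b), cons(cons(a, b), a), a), p(cons(b, p(b)))))), a))  →  p(m(cons(cons(a, a), b), cons(m(a, p(cons(b, a)), a), p(m(cons(p(b), b), m(cons(cons(a, a), b), cons(cons(a, b), a), a), p(cons(b, p(b)))))), a))   [R3 at 1.1.2]
2. p(m(cons(cons(a, a), b), cons(m(a, p(cons(b, a)), a), p(m(cons(p(b), b), m(cons(cons(a, a), b), cons(cons(a, b), a), a), p(cons(b, p(b)))))), a))  →  p(b)   [R5 at 1]

p(b)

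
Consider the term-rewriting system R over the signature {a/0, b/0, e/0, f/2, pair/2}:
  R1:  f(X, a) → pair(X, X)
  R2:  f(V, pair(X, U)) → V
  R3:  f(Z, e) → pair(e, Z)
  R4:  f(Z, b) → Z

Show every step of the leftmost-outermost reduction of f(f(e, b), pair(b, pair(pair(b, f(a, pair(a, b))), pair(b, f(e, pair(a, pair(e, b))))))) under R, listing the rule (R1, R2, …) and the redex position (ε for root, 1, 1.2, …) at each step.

e

1. f(f(e, b), pair(b, pair(pair(b, f(a, pair(a, b))), pair(b, f(e, pair(a, pair(e, b)))))))  →  f(e, b)   [R2 at ε]
2. f(e, b)  →  e   [R4 at ε]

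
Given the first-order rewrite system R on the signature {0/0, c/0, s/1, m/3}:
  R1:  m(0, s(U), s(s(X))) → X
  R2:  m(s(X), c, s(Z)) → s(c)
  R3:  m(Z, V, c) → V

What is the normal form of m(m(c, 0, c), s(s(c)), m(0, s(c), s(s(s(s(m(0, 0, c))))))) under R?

1. m(m(c, 0, c), s(s(c)), m(0, s(c), s(s(s(s(m(0, 0, c)))))))  →  m(0, s(s(c)), m(0, s(c), s(s(s(s(m(0, 0, c)))))))   [R3 at 1]
2. m(0, s(s(c)), m(0, s(c), s(s(s(s(m(0, 0, c)))))))  →  m(0, s(s(c)), s(s(m(0, 0, c))))   [R1 at 3]
3. m(0, s(s(c)), s(s(m(0, 0, c))))  →  m(0, 0, c)   [R1 at ε]
4. m(0, 0, c)  →  0   [R3 at ε]

0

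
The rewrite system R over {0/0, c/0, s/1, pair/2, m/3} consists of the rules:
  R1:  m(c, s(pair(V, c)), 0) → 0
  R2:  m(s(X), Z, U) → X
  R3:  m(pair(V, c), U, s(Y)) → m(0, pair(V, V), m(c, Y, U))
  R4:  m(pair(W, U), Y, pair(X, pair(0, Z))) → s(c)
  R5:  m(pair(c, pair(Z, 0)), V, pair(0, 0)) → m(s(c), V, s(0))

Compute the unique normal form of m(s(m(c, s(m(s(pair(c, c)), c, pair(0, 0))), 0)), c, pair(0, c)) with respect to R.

1. m(s(m(c, s(m(s(pair(c, c)), c, pair(0, 0))), 0)), c, pair(0, c))  →  m(c, s(m(s(pair(c, c)), c, pair(0, 0))), 0)   [R2 at ε]
2. m(c, s(m(s(pair(c, c)), c, pair(0, 0))), 0)  →  m(c, s(pair(c, c)), 0)   [R2 at 2.1]
3. m(c, s(pair(c, c)), 0)  →  0   [R1 at ε]

0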